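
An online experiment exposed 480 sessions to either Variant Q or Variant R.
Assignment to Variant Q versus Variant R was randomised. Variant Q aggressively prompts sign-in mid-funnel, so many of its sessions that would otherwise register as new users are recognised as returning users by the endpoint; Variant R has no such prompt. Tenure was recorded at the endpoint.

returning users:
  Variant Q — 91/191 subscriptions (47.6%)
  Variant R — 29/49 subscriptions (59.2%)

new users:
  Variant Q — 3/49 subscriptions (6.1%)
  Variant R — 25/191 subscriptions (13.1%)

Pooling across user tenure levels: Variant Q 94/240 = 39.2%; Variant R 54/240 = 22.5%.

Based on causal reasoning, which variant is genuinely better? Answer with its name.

Variant R is higher inside every user tenure stratum but Variant Q is higher in aggregate. Whether to stratify depends on how user tenure relates to the variant.
The distribution of user tenure is itself part of what the variant does — it is an intermediate outcome. Holding it fixed would remove that part of the effect; the total effect is the pooled difference.
Pooled: Variant Q 39.2% vs Variant R 22.5%; Variant Q is higher overall.

Variant Q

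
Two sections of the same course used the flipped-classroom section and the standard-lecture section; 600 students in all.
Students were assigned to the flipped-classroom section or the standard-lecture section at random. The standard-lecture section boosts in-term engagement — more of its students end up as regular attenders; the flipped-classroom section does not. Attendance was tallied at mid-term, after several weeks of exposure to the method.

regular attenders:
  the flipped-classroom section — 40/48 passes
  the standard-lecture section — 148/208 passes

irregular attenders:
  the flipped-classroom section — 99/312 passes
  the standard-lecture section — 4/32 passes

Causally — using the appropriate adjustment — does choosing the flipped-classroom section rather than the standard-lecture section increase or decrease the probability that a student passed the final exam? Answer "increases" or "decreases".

Mid-term attendance is downstream of the teaching method. One should not condition on a consequence of treatment, so the overall rates are the right comparison.
Pooled: the flipped-classroom section 38.6% vs the standard-lecture section 63.3%; the standard-lecture section is higher overall.

decreases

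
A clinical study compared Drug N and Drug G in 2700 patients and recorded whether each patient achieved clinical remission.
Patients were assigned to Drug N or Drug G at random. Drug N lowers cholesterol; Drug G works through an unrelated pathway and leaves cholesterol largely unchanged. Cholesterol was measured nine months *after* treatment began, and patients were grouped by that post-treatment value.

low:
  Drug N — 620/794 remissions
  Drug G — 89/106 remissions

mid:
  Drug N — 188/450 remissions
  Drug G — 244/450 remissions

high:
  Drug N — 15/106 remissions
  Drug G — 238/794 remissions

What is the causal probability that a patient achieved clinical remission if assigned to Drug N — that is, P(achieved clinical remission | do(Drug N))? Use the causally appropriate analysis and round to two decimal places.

The distribution of cholesterol is itself part of what the drug does — it is an intermediate outcome. Holding it fixed would remove that part of the effect; the total effect is the pooled difference.
So P(outcome | do(Drug N)) is just the pooled rate for Drug N: 823/1350 = 0.610.

0.61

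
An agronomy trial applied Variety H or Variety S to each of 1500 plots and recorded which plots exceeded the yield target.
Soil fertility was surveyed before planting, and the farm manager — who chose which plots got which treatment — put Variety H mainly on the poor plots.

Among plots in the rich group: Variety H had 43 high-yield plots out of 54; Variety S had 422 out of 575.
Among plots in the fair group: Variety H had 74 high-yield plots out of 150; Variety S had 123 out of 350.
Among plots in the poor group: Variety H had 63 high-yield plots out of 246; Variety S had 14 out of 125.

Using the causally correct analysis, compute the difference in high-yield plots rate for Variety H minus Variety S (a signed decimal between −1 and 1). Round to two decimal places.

+0.11

Since soil fertility is a pre-existing factor (not a product of the variety) and it affects the outcome on its own, it is a confounder. The stratified rates, not the pooled rate, identify the causal effect.
Adjusting over the population distribution of soil fertility: 0.419·(0.796−0.734) + 0.333·(0.493−0.351) + 0.247·(0.256−0.112) = +0.109.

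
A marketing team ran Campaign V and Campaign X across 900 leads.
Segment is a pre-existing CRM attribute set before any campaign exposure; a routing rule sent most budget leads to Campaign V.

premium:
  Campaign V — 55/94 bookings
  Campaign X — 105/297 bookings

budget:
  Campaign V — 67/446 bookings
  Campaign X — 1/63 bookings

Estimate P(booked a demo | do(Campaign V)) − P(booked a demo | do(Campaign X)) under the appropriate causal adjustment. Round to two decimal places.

+0.18

Campaign V is higher inside every customer segment stratum but Campaign X is higher in aggregate. Whether to stratify depends on how customer segment relates to the campaign.
Customer segment is set before the campaign has any effect — it is not caused by the campaign — and it independently drives the outcome. That makes it a confounder, so the causal comparison is within customer segment levels.
Adjusting over the population distribution of customer segment: 0.434·(0.585−0.354) + 0.566·(0.150−0.016) = +0.177.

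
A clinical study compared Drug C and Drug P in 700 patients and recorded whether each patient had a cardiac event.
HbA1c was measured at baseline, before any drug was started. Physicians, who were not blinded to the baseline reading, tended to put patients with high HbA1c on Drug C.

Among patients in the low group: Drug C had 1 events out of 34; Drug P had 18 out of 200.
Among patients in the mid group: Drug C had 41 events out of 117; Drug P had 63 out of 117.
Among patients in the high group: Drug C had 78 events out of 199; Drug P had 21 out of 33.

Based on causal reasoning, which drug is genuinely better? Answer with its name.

The HbA1c-specific comparison favours Drug C throughout, but the pooled figures favour Drug P. The question is whether to condition on HbA1c.
HbA1c differs across drugs for reasons unrelated to any effect of the drug itself, and it separately predicts the outcome — a classic confounder. We must compare within HbA1c levels.
Within each level — low: 2.9% vs 9.0%; mid: 35.0% vs 53.8%; high: 39.2% vs 63.6% — Drug C is lower every time.

Drug C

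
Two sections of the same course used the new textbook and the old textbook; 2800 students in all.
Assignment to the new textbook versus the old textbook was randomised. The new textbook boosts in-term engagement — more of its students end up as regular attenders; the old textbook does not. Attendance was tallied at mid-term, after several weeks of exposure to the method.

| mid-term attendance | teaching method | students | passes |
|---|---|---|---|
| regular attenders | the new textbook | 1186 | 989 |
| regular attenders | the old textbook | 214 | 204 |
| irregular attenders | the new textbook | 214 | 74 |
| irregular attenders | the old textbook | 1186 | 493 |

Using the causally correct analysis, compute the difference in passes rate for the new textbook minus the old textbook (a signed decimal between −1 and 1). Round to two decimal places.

The mid-term attendance-specific comparison favours the old textbook throughout, but the pooled figures favour the new textbook. The question is whether to condition on mid-term attendance.
The distribution of mid-term attendance is itself part of what the teaching method does — it is an intermediate outcome. Holding it fixed would remove that part of the effect; the total effect is the pooled difference.
The causal difference is the pooled difference: 0.759 − 0.498 = +0.261.

+0.26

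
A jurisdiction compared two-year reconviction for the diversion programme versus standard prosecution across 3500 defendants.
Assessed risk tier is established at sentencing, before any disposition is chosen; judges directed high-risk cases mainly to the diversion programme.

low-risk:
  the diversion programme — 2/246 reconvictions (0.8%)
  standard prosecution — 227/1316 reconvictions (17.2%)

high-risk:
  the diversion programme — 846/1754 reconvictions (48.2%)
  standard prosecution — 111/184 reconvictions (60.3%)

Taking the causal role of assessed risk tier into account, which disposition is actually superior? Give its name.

The assessed risk tier-specific comparison favours the diversion programme throughout, but the pooled figures favour standard prosecution. The question is whether to condition on assessed risk tier.
Since assessed risk tier is a pre-existing factor (not a product of the disposition) and it affects the outcome on its own, it is a confounder. The stratified rates, not the pooled rate, identify the causal effect.
Within each level — low-risk: 0.8% vs 17.2%; high-risk: 48.2% vs 60.3% — the diversion programme is lower every time.

the diversion programme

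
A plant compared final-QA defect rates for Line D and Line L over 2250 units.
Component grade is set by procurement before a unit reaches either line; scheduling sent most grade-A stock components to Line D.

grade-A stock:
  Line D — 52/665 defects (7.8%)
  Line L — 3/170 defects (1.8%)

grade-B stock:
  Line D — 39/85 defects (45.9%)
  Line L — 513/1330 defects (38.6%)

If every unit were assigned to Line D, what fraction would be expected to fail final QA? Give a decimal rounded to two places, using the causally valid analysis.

Within every component grade level Line L has the lower rate, yet pooled Line D does — Simpson's reversal.
The imbalance in component grade arose from how units were allocated, not from anything the line did; and component grade independently affects the outcome. The pooled gap is confounded — condition on component grade.
Standardising Line D to the population component grade mix: 0.371·52/665 + 0.629·39/85 = 0.318.

0.32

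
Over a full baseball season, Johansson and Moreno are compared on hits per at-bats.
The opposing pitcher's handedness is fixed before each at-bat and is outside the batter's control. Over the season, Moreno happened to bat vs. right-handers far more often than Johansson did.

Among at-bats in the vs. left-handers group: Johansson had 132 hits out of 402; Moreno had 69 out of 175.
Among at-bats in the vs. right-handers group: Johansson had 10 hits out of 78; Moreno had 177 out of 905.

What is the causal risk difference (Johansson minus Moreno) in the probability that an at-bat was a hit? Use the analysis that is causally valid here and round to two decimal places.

Moreno is higher inside every pitcher handedness stratum but Johansson is higher in aggregate. Whether to stratify depends on how pitcher handedness relates to the player.
Pitcher handedness differs across players for reasons unrelated to any effect of the player itself, and it separately predicts the outcome — a classic confounder. We must compare within pitcher handedness levels.
Adjusting over the population distribution of pitcher handedness: 0.370·(0.328−0.394) + 0.630·(0.128−0.196) = -0.067.

-0.07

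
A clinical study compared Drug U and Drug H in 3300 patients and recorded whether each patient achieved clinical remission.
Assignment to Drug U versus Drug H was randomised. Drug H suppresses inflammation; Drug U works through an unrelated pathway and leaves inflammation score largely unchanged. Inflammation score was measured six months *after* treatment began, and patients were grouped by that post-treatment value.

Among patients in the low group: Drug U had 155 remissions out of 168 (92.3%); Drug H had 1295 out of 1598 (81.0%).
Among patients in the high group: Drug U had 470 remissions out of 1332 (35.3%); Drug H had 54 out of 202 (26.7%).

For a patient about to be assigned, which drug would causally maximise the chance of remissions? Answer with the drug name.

The inflammation score-specific comparison favours Drug U throughout, but the pooled figures favour Drug H. The question is whether to condition on inflammation score.
The distribution of inflammation score is itself part of what the drug does — it is an intermediate outcome. Holding it fixed would remove that part of the effect; the total effect is the pooled difference.
Pooled: Drug U 41.7% vs Drug H 74.9%; Drug H is higher overall.

Drug H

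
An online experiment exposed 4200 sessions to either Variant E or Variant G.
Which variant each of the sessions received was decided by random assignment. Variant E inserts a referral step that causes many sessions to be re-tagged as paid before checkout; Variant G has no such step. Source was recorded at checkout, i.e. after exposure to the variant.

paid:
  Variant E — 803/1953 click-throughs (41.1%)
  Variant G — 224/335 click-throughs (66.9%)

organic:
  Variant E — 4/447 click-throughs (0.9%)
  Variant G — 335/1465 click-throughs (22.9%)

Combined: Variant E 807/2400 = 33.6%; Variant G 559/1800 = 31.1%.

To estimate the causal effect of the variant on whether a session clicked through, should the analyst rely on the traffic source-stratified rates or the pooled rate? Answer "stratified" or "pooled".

pooled

The stratified and pooled comparisons disagree (Variant G wins within each traffic source; Variant E wins overall), so the answer turns on the causal role of traffic source.
Traffic source is downstream of the variant. One should not condition on a consequence of treatment, so the overall rates are the right comparison.
Pooled: Variant E 33.6% vs Variant G 31.1%; Variant E is higher overall.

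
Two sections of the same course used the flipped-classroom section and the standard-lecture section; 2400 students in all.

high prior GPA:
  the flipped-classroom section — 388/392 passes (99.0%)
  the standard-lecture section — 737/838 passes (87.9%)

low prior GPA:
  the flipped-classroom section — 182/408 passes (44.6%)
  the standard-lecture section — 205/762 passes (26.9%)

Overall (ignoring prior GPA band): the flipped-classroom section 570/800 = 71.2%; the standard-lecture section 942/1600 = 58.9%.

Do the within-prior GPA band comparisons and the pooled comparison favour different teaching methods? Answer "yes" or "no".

no

Within each prior GPA band level (high prior GPA 99.0% vs 87.9%; low prior GPA 44.6% vs 26.9%), the flipped-classroom section has the higher rate every time. Pooled: 71.2% vs 58.9% — the flipped-classroom section has the higher rate overall. They agree.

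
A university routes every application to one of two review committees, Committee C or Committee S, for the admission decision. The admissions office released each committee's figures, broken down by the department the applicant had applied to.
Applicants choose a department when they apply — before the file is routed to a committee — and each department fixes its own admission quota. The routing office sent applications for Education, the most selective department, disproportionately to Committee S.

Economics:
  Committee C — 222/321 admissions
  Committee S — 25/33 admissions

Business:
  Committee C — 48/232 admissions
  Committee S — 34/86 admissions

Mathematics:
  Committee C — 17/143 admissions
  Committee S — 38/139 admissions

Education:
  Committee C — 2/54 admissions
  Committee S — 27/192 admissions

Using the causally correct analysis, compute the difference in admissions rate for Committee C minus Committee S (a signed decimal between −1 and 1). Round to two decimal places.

The department-specific comparison favours Committee S throughout, but the pooled figures favour Committee C. The question is whether to condition on department.
Department differs across review committees for reasons unrelated to any effect of the review committee itself, and it separately predicts the outcome — a classic confounder. We must compare within department levels.
Adjusting over the population distribution of department: 0.295·(0.692−0.758) + 0.265·(0.207−0.395) + 0.235·(0.119−0.273) + 0.205·(0.037−0.141) = -0.127.

-0.13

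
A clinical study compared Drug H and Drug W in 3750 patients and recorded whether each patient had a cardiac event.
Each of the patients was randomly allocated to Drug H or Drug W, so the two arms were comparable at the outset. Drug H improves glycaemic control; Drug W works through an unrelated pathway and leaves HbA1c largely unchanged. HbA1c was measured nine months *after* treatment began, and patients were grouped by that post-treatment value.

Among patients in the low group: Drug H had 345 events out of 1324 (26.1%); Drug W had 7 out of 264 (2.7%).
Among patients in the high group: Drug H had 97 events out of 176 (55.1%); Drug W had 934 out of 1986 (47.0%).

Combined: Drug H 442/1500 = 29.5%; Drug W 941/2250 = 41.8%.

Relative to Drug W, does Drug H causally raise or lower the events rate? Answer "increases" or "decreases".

decreases

HbA1c is downstream of the drug. One should not condition on a consequence of treatment, so the overall rates are the right comparison.
Pooled: Drug H 29.5% vs Drug W 41.8%; Drug H is lower overall.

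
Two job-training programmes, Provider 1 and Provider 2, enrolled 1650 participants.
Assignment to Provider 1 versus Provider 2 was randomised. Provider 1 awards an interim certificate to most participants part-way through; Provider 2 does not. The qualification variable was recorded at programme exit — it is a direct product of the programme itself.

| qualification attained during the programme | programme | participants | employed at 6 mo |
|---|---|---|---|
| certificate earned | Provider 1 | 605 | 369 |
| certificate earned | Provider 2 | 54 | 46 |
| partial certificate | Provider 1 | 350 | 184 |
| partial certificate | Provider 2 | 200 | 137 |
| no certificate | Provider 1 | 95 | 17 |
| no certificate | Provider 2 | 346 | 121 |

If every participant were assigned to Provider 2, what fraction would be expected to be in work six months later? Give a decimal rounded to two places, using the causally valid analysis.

The distribution of qualification attained during the programme is itself part of what the programme does — it is an intermediate outcome. Holding it fixed would remove that part of the effect; the total effect is the pooled difference.
So P(outcome | do(Provider 2)) is just the pooled rate for Provider 2: 304/600 = 0.507.

0.51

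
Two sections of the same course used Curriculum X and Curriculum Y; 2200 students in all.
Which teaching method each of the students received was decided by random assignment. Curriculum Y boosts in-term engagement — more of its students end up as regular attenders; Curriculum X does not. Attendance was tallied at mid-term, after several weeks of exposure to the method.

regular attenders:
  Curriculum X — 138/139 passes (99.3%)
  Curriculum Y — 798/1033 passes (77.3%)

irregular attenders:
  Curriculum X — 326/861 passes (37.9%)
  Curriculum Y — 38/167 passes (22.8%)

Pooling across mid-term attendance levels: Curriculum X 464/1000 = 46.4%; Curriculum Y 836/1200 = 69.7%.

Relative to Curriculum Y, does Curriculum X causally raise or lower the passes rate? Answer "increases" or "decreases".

Mid-term attendance is recorded after the teaching method and is itself shifted by it — it sits on the causal path from teaching method to outcome. Conditioning on a mediator would strip out part of the effect we want; the pooled comparison gives the total causal effect.
Pooled: Curriculum X 46.4% vs Curriculum Y 69.7%; Curriculum Y is higher overall.

decreases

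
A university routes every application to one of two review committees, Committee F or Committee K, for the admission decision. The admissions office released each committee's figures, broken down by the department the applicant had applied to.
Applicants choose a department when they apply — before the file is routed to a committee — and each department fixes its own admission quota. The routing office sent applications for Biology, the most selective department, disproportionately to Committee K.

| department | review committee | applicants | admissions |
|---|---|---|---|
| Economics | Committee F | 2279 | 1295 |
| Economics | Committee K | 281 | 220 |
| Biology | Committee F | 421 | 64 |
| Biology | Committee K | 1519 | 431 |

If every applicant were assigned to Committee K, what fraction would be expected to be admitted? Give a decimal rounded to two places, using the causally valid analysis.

Department differs across review committees for reasons unrelated to any effect of the review committee itself, and it separately predicts the outcome — a classic confounder. We must compare within department levels.
Standardising Committee K to the population department mix: 0.569·220/281 + 0.431·431/1519 = 0.568.

0.57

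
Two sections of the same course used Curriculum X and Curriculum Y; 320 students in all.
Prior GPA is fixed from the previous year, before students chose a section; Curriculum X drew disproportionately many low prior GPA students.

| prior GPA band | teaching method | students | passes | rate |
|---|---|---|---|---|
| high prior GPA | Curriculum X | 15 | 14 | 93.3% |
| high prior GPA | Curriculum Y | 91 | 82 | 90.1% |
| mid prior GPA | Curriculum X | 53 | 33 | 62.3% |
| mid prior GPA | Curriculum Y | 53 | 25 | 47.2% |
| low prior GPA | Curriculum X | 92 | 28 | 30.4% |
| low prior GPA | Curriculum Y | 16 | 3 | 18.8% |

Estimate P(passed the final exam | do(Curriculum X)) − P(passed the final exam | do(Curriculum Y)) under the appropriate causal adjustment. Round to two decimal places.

Prior GPA band is set before the teaching method has any effect — it is not caused by the teaching method — and it independently drives the outcome. That makes it a confounder, so the causal comparison is within prior GPA band levels.
Adjusting over the population distribution of prior GPA band: 0.331·(0.933−0.901) + 0.331·(0.623−0.472) + 0.338·(0.304−0.188) = +0.100.

+0.10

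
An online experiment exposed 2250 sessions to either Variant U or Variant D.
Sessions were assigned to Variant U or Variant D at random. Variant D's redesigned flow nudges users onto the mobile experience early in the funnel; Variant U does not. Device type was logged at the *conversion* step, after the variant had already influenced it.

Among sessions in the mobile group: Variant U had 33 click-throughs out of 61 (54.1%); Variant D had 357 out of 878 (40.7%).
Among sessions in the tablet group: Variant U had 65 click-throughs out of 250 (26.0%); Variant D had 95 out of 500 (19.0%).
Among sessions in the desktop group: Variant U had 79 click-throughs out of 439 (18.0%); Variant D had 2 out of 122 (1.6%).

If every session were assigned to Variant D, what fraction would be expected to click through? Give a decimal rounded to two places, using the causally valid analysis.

0.30

The device type-specific comparison favours Variant U throughout, but the pooled figures favour Variant D. The question is whether to condition on device type.
Stratifying would compare variants among sessions the variants themselves sorted into device type groups — a form of selection on an intermediate. The unconditioned pooled rates give the total causal effect.
So P(outcome | do(Variant D)) is just the pooled rate for Variant D: 454/1500 = 0.303.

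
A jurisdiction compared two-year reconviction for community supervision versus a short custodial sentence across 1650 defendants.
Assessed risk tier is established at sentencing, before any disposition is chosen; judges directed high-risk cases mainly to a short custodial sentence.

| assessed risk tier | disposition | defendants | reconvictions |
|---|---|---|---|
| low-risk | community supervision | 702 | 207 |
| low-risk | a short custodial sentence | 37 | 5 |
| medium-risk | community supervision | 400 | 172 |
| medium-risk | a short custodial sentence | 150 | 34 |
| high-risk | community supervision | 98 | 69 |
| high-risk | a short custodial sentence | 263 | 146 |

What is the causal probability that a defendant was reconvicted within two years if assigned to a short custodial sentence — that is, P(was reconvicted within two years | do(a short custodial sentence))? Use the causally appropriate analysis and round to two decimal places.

Since assessed risk tier is a pre-existing factor (not a product of the disposition) and it affects the outcome on its own, it is a confounder. The stratified rates, not the pooled rate, identify the causal effect.
Standardising a short custodial sentence to the population assessed risk tier mix: 0.448·5/37 + 0.333·34/150 + 0.219·146/263 = 0.258.

0.26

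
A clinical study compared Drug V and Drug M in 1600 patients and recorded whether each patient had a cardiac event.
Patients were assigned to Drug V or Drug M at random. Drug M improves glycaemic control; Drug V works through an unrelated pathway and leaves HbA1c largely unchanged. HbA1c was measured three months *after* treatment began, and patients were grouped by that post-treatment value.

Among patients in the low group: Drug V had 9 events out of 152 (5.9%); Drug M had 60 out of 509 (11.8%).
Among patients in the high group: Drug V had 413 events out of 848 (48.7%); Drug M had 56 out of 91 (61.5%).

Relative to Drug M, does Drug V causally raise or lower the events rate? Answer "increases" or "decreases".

increases

The distribution of HbA1c is itself part of what the drug does — it is an intermediate outcome. Holding it fixed would remove that part of the effect; the total effect is the pooled difference.
Pooled: Drug V 42.2% vs Drug M 19.3%; Drug M is lower overall.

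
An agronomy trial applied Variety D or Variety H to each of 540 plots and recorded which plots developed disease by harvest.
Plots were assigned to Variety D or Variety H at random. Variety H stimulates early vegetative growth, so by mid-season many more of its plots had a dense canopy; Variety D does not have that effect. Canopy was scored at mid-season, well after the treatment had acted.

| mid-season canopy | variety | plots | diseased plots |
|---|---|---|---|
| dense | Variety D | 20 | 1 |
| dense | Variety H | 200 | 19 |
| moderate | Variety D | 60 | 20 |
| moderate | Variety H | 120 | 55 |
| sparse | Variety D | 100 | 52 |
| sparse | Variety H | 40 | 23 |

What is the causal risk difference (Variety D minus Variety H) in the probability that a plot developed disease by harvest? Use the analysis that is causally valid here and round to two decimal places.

+0.14

The stratified and pooled comparisons disagree (Variety D wins within each mid-season canopy; Variety H wins overall), so the answer turns on the causal role of mid-season canopy.
Mid-season canopy lies on the pathway variety → mid-season canopy → outcome, so adjusting for it blocks the indirect effect. For the total causal effect of variety, use the unadjusted pooled rates.
The causal difference is the pooled difference: 0.406 − 0.269 = +0.136.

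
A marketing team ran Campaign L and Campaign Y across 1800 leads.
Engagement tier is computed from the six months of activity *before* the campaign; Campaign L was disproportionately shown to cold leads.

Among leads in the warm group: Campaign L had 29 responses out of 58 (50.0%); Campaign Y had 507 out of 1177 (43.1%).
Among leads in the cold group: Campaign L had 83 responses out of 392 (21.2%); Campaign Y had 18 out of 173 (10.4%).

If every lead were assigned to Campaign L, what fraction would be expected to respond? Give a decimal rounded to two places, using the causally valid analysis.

0.41

Within every engagement tier level Campaign L has the higher rate, yet pooled Campaign Y does — Simpson's reversal.
Engagement tier is set before the campaign has any effect — it is not caused by the campaign — and it independently drives the outcome. That makes it a confounder, so the causal comparison is within engagement tier levels.
Standardising Campaign L to the population engagement tier mix: 0.686·29/58 + 0.314·83/392 = 0.410.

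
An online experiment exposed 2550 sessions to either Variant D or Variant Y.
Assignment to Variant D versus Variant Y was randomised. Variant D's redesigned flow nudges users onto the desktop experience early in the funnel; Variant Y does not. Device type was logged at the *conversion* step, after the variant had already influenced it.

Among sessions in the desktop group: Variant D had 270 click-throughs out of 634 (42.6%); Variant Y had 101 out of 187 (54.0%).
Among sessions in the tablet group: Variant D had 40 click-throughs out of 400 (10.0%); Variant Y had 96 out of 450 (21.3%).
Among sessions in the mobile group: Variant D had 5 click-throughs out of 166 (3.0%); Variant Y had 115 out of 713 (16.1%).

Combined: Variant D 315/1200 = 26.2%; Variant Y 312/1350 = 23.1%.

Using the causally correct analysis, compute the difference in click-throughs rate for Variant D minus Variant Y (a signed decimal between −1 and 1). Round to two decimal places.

+0.03

The distribution of device type is itself part of what the variant does — it is an intermediate outcome. Holding it fixed would remove that part of the effect; the total effect is the pooled difference.
The causal difference is the pooled difference: 0.263 − 0.231 = +0.031.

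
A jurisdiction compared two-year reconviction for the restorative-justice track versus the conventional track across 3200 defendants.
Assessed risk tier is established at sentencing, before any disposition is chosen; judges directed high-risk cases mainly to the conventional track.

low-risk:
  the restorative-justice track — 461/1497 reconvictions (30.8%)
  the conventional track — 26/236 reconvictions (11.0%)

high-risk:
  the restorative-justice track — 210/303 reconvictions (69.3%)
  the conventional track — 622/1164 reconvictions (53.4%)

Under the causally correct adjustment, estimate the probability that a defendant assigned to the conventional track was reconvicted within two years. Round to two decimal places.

Here assessed risk tier is a common cause — it drives both which disposition a case falls under and the outcome. The crude comparison mixes populations; the stratum-specific rates are the causally relevant ones.
Standardising the conventional track to the population assessed risk tier mix: 0.542·26/236 + 0.458·622/1164 = 0.305.

0.30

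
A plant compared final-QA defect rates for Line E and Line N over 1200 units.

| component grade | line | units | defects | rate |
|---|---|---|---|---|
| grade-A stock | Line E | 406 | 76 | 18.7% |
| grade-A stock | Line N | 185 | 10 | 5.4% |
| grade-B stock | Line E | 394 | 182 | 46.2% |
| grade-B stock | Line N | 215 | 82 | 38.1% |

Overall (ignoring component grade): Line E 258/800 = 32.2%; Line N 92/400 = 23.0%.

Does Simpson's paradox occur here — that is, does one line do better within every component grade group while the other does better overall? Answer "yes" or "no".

Within each component grade level (grade-A stock 18.7% vs 5.4%; grade-B stock 46.2% vs 38.1%), Line N has the lower rate every time. Pooled: 32.2% vs 23.0% — Line N has the lower rate overall. They agree.

no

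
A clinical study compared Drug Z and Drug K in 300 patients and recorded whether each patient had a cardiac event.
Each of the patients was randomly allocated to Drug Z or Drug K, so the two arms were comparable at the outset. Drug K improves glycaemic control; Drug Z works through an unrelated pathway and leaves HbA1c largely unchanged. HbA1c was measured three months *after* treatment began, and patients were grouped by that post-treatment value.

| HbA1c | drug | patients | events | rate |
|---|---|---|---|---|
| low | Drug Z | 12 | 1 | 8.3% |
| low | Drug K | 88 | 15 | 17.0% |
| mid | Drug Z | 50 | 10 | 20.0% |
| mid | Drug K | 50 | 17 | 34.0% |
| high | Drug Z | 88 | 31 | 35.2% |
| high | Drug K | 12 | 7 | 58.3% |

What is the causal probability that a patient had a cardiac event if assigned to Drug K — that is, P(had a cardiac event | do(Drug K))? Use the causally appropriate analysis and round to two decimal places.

Because the drug influences HbA1c, HbA1c is a post-treatment mediator, not a confounder. Stratifying on it would bias the estimate; the causal effect is the crude pooled difference.
So P(outcome | do(Drug K)) is just the pooled rate for Drug K: 39/150 = 0.260.

0.26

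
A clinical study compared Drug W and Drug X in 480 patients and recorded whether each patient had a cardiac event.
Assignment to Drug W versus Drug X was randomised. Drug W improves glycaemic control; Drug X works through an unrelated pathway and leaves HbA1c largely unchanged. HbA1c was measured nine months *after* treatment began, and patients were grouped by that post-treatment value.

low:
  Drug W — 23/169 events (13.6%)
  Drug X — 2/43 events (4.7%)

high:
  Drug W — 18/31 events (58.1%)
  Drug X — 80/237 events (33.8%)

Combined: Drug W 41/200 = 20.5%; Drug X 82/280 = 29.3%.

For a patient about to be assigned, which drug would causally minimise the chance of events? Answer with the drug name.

Drug W

HbA1c is recorded after the drug and is itself shifted by it — it sits on the causal path from drug to outcome. Conditioning on a mediator would strip out part of the effect we want; the pooled comparison gives the total causal effect.
Pooled: Drug W 20.5% vs Drug X 29.3%; Drug W is lower overall.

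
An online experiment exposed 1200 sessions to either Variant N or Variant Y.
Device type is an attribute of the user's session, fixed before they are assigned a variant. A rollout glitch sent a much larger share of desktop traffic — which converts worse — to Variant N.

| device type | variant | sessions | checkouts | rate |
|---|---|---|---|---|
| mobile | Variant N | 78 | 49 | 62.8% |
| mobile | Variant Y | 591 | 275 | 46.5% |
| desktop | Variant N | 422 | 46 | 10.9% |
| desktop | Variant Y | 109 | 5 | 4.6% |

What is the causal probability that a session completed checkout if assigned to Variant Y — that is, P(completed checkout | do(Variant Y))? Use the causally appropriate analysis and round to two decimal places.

0.28

Variant N is higher inside every device type stratum but Variant Y is higher in aggregate. Whether to stratify depends on how device type relates to the variant.
Nothing the variant does changes device type; the imbalance is an allocation artefact. With device type also predicting the outcome, the pooled figure is confounded, and the within-stratum comparison is the causal one.
Standardising Variant Y to the population device type mix: 0.557·275/591 + 0.443·5/109 = 0.280.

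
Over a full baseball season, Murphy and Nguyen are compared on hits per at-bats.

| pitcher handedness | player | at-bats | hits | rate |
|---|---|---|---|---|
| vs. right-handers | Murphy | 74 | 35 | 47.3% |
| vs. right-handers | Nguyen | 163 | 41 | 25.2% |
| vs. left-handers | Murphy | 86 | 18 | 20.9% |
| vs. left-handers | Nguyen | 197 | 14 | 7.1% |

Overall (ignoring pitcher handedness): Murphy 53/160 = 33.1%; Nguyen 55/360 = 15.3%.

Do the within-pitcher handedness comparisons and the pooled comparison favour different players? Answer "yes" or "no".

no

Within each pitcher handedness level (vs. right-handers 47.3% vs 25.2%; vs. left-handers 20.9% vs 7.1%), Murphy has the higher rate every time. Pooled: 33.1% vs 15.3% — Murphy has the higher rate overall. They agree.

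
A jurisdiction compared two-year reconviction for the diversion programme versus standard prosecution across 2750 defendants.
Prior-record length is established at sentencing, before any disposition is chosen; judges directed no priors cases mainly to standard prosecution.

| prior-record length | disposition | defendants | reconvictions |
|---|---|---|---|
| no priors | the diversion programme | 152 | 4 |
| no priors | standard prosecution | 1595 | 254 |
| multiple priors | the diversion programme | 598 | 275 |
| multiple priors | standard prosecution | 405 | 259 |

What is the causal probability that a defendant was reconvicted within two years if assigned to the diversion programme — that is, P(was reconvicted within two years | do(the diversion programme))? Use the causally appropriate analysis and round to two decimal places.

0.18

Within every prior-record length level the diversion programme has the lower rate, yet pooled standard prosecution does — Simpson's reversal.
Here prior-record length is a common cause — it drives both which disposition a case falls under and the outcome. The crude comparison mixes populations; the stratum-specific rates are the causally relevant ones.
Standardising the diversion programme to the population prior-record length mix: 0.635·4/152 + 0.365·275/598 = 0.184.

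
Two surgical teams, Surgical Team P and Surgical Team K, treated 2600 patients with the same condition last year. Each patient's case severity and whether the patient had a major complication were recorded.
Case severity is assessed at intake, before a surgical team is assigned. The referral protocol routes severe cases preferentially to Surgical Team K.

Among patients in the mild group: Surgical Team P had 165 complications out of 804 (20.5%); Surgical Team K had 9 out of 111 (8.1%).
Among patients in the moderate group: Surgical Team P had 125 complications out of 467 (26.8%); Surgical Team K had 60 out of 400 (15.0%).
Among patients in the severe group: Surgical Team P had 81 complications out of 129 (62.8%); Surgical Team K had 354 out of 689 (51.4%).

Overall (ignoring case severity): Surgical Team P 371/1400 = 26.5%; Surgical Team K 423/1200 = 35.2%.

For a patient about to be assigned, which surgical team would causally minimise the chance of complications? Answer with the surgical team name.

Since case severity is a pre-existing factor (not a product of the surgical team) and it affects the outcome on its own, it is a confounder. The stratified rates, not the pooled rate, identify the causal effect.
Within each level — mild: 20.5% vs 8.1%; moderate: 26.8% vs 15.0%; severe: 62.8% vs 51.4% — Surgical Team K is lower every time.

Surgical Team K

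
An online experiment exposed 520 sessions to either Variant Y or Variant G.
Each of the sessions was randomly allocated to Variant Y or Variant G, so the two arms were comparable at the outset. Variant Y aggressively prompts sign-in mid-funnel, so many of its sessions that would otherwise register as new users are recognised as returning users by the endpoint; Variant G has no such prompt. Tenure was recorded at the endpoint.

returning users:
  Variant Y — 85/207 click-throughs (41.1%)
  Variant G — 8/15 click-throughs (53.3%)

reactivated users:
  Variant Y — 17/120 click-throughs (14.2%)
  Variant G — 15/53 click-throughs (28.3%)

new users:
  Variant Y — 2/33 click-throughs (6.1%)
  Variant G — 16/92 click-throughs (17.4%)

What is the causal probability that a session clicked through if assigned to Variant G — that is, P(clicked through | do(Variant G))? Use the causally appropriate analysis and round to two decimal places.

User tenure is recorded after the variant and is itself shifted by it — it sits on the causal path from variant to outcome. Conditioning on a mediator would strip out part of the effect we want; the pooled comparison gives the total causal effect.
So P(outcome | do(Variant G)) is just the pooled rate for Variant G: 39/160 = 0.244.

0.24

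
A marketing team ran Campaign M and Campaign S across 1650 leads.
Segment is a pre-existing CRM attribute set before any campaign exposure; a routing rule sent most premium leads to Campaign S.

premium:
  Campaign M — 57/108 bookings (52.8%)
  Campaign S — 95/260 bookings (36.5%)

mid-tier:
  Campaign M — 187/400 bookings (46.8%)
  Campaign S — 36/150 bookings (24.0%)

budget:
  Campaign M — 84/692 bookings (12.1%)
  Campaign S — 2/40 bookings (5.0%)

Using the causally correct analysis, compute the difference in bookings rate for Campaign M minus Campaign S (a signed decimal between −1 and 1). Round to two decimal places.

+0.14

Since customer segment is a pre-existing factor (not a product of the campaign) and it affects the outcome on its own, it is a confounder. The stratified rates, not the pooled rate, identify the causal effect.
Adjusting over the population distribution of customer segment: 0.223·(0.528−0.365) + 0.333·(0.468−0.240) + 0.444·(0.121−0.050) = +0.144.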